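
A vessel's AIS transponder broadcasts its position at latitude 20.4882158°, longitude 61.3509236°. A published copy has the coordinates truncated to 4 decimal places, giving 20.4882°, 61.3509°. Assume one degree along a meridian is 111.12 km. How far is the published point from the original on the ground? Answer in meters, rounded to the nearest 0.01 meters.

3.02 meters

The latitude changed by +0.0000158° and the longitude by +0.0000236°.
North–south shift: 0.0000158 × 111120 = 1.7557 m.
E–W at 20.4882°: 0.0000236° × 111120 × cos 20.4882° = 0.0000236 × 111120 × 0.9367 ≈ 2.45655 m.
Combined displacement = (1.7557² + 2.45655²)^½ ≈ 3.01945 m.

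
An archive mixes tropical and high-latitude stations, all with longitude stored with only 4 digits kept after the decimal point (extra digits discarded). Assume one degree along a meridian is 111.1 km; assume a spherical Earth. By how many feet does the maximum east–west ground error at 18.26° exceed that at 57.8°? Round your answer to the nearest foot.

15 feet

Truncating at 4 decimal places can drop up to a full unit in the last place, so the longitude may be off by as much as 0.0001°.
At 18.26°: 0.0001° × 111100 × cos 18.26° = 0.0001 × 111100 × 0.9496 ≈ 10.551 m.
At 57.8°: 0.0001° × 111100 × cos 57.8° = 0.0001 × 111100 × 0.5329 ≈ 5.9203 m.
Difference: 10.551 − 5.9203 = 4.6303 m.
Converting: 4.63029 m × 3.2808 ft/m ≈ 15.191 ft.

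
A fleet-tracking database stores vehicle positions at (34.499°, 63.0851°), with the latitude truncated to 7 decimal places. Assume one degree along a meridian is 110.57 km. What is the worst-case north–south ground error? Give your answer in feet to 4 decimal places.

0.0363 feet

Truncating at 7 decimal places can drop up to a full unit in the last place, so the latitude may be off by as much as 1e-07°.
Along the meridian that is 1e-07° × 110570 m/° = 0.011057 m.
Converting: 0.011057 m × 3.2808 ft/m ≈ 0.036276 ft.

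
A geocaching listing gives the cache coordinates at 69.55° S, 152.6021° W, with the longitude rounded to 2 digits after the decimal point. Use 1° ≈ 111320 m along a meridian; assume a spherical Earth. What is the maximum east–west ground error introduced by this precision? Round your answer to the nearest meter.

Rounding to 2 decimal places leaves the longitude within ±0.005° of the true value.
One degree of longitude at 69.55° is 111320 × cos 69.55° ≈ 111320 × 0.3494 = 38894.1 m.
So at most 0.005° × 38894.1 ≈ 194.47 m east–west.

194 meters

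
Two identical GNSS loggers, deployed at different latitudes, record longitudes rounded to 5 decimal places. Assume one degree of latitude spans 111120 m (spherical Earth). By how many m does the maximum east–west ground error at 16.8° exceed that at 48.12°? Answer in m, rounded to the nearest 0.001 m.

0.161 m

Rounding to 5 decimal places leaves the longitude within ±5e-06° of the true value.
Error at 16.8° = 5e-06° × 111120 × cos 16.8° ≈ 0.5556 × 0.9573 = 0.53189 m.
At 48.12°: 5e-06° × 111120 × cos 48.12° = 5e-06 × 111120 × 0.6676 ≈ 0.3709 m.
So the lower-latitude error exceeds the higher by 0.53189 − 0.3709 = 0.16098 m.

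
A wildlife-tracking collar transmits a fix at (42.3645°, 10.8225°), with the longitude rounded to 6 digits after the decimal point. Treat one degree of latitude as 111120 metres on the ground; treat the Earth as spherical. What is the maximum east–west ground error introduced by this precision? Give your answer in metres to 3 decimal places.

Rounding to 6 decimal places leaves the longitude within ±5e-07° of the true value.
Parallels shrink by cos φ, so at 42.3645° a degree of longitude is 111120 × 0.7389 ≈ 82103.6 m.
East–west error: 5e-07° × 82103.6 m/° ≈ 0.0410518 m.

0.041 metres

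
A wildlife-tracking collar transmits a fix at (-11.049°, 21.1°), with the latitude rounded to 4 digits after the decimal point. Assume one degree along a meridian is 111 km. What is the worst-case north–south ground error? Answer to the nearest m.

Rounding to 4 decimal places leaves the latitude within ±5e-05° of the true value.
Along the meridian that is 5e-05° × 111000 m/° = 5.55 m.

6 m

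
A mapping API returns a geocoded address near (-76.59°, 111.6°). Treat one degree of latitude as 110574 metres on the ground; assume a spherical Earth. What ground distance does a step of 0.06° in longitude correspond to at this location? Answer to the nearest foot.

5048 feet

At 76.59° a degree of longitude is 110574 × cos 76.59° ≈ 25644.1 m, so 0.06° corresponds to 1538.64 m.
In feet: 1538.64 m ÷ 0.3048 ≈ 5048 ft.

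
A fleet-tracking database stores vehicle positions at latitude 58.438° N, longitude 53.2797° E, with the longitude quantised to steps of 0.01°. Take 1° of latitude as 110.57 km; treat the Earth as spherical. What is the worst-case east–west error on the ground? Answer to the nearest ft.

949 ft

With a 0.01° grid the true value lies within half a step, ±0.01°/2 = ±0.005°, of the stored one.
One degree of longitude at 58.438° is 110570 × cos 58.438° ≈ 110570 × 0.5234 = 57874.6 m.
East–west error: 0.005° × 57874.6 m/° ≈ 289.373 m.
Converting: 289.373 m × 3.2808 ft/m ≈ 949.39 ft.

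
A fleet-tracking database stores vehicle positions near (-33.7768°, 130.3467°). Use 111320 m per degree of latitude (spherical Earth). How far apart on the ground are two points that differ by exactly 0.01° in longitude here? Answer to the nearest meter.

925 meters

At 33.7768° a degree of longitude is 111320 × cos 33.7768° ≈ 92530.3 m, so 0.01° corresponds to 925.303 m.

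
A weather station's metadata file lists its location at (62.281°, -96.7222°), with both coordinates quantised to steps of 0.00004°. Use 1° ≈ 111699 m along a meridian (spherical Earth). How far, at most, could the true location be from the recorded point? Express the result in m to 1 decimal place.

2.5 m

With a 0.00004° grid the true value lies within half a step, ±0.00004°/2 = ±2e-05°, of the stored one.
Latitude error → 2e-05 × 111699 = 2.23398 m along the meridian.
Longitude error → 2e-05 × 111699 × cos 62.281° = 2e-05 × 111699 × 0.4651 ≈ 1.0391 m.
The two errors are perpendicular, so the maximum displacement is √(2.23398² + 1.0391²) ≈ 2.46382 m.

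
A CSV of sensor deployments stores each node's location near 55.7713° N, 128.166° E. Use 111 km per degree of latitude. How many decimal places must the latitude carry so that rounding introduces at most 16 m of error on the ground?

4

One degree of latitude covers 111000 m.
With N decimal places the half-ulp bound is 0.5·10⁻ᴺ°, or 0.5·10⁻ᴺ × 111000 m on the ground.
Need 0.5 × 111000 × 10⁻ᴺ ≤ 16 → 10⁻ᴺ ≤ 2.883e-04, so N ≥ 3.54.
N = 3 would give 55.5 m (too coarse); N = 4 gives 5.55 m ≤ 16 m.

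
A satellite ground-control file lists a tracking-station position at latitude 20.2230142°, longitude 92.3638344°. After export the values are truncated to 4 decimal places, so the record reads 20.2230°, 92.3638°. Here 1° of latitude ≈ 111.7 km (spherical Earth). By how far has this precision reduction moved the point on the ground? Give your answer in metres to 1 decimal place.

The latitude changed by +0.0000142° and the longitude by +0.0000344°.
N–S: 0.0000142° × 111700 m/° = 1.58614 m.
East–west at this latitude: 0.0000344° × 111700 × cos 20.223° ≈ 0.0000344 × 104814 = 3.60561 m.
Combined displacement = (1.58614² + 3.60561²)^½ ≈ 3.93907 m.

3.9 metres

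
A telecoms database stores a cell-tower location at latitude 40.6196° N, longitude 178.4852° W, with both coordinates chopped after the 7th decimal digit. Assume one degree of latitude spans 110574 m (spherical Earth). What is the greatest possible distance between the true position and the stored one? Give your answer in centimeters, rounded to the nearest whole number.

1 centimeters

Truncating at 7 decimal places can drop up to a full unit in the last place, so each coordinate may be off by as much as 1e-07°.
Latitude error → 1e-07 × 110574 = 0.0110574 m along the meridian.
East–west component at 40.6196°: 1e-07° × 110574 × cos 40.6196° ≈ 1e-07 × 83931 ≈ 0.0083931 m.
Combining orthogonally: (0.0110574² + 0.0083931²)^½ ≈ 0.013882 m.
That is 0.013882 m = 1.3882 cm.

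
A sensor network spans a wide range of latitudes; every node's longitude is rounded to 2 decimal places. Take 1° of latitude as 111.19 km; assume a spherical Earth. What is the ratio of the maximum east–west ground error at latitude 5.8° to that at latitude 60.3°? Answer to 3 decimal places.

2.008

Rounding to 2 decimal places leaves the longitude within ±0.005° of the true value.
At 5.8°: 0.005° × 111190 × cos 5.8° = 0.005 × 111190 × 0.9949 ≈ 553.1 m.
At 60.3°: 0.005° × 111190 × cos 60.3° = 0.005 × 111190 × 0.4955 ≈ 275.45 m.
The ratio reduces to cos 5.8° / cos 60.3° = 0.9949/0.4955 ≈ 2.0080.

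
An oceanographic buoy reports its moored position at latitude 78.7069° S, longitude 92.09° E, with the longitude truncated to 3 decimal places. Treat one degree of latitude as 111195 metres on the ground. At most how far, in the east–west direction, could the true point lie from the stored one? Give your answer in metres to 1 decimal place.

21.8 metres

Truncating at 3 decimal places can drop up to a full unit in the last place, so the longitude may be off by as much as 0.001°.
Parallels shrink by cos φ, so at 78.7069° a degree of longitude is 111195 × 0.1958 ≈ 21775.1 m.
Maximum E–W displacement: 0.001 × 21775.1 = 21.7751 m.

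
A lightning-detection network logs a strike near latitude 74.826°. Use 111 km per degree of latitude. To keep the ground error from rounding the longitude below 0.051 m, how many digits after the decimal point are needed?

At 74.826° one degree of longitude covers 111000 × cos 74.826° ≈ 111000 × 0.2618 ≈ 29054.4 m.
N decimal places → at most half a unit in the last place, 0.5 × 10⁻ᴺ° = 29054.4/2 × 10⁻ᴺ m.
Need 0.5 × 29054.4 × 10⁻ᴺ ≤ 0.051 → 10⁻ᴺ ≤ 3.511e-06, so N ≥ 5.45.
N = 5 would give 0.145 m (too coarse); N = 6 gives 0.0145 m ≤ 0.051 m.

6 decimal places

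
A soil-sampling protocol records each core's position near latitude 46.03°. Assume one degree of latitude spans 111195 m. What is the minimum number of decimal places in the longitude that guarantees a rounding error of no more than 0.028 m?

At 46.03° one degree of longitude covers 111195 × cos 46.03° ≈ 111195 × 0.6943 ≈ 77200.6 m.
N decimal places → at most half a unit in the last place, 0.5 × 10⁻ᴺ° = 77200.6/2 × 10⁻ᴺ m.
Need 0.5 × 77200.6 × 10⁻ᴺ ≤ 0.028 → 10⁻ᴺ ≤ 7.254e-07, so N ≥ 6.14.
N = 6 would give 0.0386 m (too coarse); N = 7 gives 0.00386 m ≤ 0.028 m.

7 decimal places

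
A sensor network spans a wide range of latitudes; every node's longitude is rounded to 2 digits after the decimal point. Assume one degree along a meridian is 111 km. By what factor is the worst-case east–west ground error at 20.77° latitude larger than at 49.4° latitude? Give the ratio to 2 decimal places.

1.44

Rounding to 2 decimal places leaves the longitude within ±0.005° of the true value.
Error at 20.77° = 0.005° × 111000 × cos 20.77° ≈ 555 × 0.9350 = 518.93 m.
Error at 49.4° = 0.005° × 111000 × cos 49.4° ≈ 555 × 0.6508 = 361.18 m.
Ratio: 518.93 / 361.18 = cos 20.77° / cos 49.4° ≈ 1.4368.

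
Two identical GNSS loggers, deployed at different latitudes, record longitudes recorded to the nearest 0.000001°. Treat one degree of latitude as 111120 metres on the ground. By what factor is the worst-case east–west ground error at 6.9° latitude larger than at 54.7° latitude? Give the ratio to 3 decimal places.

1.718

Rounding to 6 decimal places leaves the longitude within ±5e-07° of the true value.
At 6.9°: 5e-07° × 111120 × cos 6.9° = 5e-07 × 111120 × 0.9928 ≈ 0.055158 m.
At 54.7°: 5e-07° × 111120 × cos 54.7° = 5e-07 × 111120 × 0.5779 ≈ 0.032106 m.
The ratio reduces to cos 6.9° / cos 54.7° = 0.9928/0.5779 ≈ 1.7180.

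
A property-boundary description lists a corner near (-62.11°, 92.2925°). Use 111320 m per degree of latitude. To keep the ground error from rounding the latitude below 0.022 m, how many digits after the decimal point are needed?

One degree of latitude covers 111320 m.
With N decimal places the half-ulp bound is 0.5·10⁻ᴺ°, or 0.5·10⁻ᴺ × 111320 m on the ground.
Setting 55660 × 10⁻ᴺ ≤ 0.022 gives 10ᴺ ≥ 2.53e+06, i.e. N ≥ 6.40.
At 6 places the error can reach 0.0557 m, but 7 places keeps it to 0.00557 m.

7 decimal places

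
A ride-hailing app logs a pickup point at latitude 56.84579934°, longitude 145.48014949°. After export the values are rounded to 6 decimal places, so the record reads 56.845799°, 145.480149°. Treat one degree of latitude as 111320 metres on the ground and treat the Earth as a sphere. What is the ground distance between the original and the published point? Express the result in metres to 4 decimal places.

0.0482 metres

Δlat = 56.84579934 − 56.845799 = +0.00000034°; Δlon = 145.48014949 − 145.480149 = +0.00000049°.
North–south shift: 0.00000034 × 111320 = 0.0378488 m.
East–west at this latitude: 0.00000049° × 111320 × cos 56.8458° ≈ 0.00000049 × 60880.3 = 0.0298313 m.
Hypotenuse of the two orthogonal shifts: √(0.0378488² + 0.0298313²) = 0.0481917 m.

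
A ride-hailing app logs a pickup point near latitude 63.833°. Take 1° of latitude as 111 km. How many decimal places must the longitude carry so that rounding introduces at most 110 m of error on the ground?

At 63.833° one degree of longitude covers 111000 × cos 63.833° ≈ 111000 × 0.4410 ≈ 48949.8 m.
With N decimal places the half-ulp bound is 0.5·10⁻ᴺ°, or 0.5·10⁻ᴺ × 48949.8 m on the ground.
Need 0.5 × 48949.8 × 10⁻ᴺ ≤ 110 → 10⁻ᴺ ≤ 4.494e-03, so N ≥ 2.35.
So 3 decimal places suffice (24.5 m); 2 would allow up to 245 m.

3 decimal places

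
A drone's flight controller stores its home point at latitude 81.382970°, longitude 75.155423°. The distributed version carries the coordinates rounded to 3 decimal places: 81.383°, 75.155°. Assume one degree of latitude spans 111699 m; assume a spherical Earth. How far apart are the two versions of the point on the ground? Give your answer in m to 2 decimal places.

The latitude changed by -0.000030° and the longitude by +0.000423°.
N–S: -0.000030° × 111699 m/° = -3.35097 m.
E–W at 81.383°: 0.000423° × 111699 × cos 81.383° = 0.000423 × 111699 × 0.1498 ≈ 7.07921 m.
Distance: √(3.35097² + 7.07921²) ≈ 7.83225 m.

7.83 m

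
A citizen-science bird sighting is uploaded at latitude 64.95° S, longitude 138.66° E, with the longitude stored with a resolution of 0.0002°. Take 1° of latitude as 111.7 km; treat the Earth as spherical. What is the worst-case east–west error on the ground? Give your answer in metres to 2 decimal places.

With a 0.0002° grid the true value lies within half a step, ±0.0002°/2 = ±0.0001°, of the stored one.
One degree of longitude at 64.95° is 111700 × cos 64.95° ≈ 111700 × 0.4234 = 47294.8 m.
East–west error: 0.0001° × 47294.8 m/° ≈ 4.72948 m.

4.73 metres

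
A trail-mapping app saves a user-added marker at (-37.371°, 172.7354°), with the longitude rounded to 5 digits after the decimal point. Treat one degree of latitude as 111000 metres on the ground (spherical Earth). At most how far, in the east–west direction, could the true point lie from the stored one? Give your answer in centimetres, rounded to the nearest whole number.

44 centimetres

Rounding to 5 decimal places leaves the longitude within ±5e-06° of the true value.
At latitude 37.371° a degree of longitude spans 111000 m × cos 37.371° = 111000 × 0.7947 ≈ 88214.1 m.
East–west error: 5e-06° × 88214.1 m/° ≈ 0.441071 m.
That is 0.441071 m = 44.107 cm.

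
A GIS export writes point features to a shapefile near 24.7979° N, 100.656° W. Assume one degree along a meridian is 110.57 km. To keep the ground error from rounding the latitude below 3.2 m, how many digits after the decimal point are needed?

One degree of latitude covers 110570 m.
N decimal places → at most half a unit in the last place, 0.5 × 10⁻ᴺ° = 110570/2 × 10⁻ᴺ m.
Setting 55285 × 10⁻ᴺ ≤ 3.2 gives 10ᴺ ≥ 1.728e+04, i.e. N ≥ 4.24.
At 4 places the error can reach 5.53 m, but 5 places keeps it to 0.553 m.

5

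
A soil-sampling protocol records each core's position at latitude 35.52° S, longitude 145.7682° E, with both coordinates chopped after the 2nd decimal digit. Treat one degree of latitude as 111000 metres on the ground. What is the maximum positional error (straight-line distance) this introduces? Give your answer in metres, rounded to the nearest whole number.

Truncating at 2 decimal places can drop up to a full unit in the last place, so each coordinate may be off by as much as 0.01°.
Latitude error → 0.01 × 111000 = 1110 m along the meridian.
Longitude error → 0.01 × 111000 × cos 35.52° = 0.01 × 111000 × 0.8139 ≈ 903.443 m.
Worst case both components are at the extreme and orthogonal: √(1110² + 903.443²) ≈ 1431.19 m.

1431 metres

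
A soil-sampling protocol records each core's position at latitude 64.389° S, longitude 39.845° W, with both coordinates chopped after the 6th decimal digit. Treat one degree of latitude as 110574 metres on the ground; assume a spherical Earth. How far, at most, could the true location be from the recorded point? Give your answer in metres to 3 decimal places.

Truncating at 6 decimal places can drop up to a full unit in the last place, so each coordinate may be off by as much as 1e-06°.
Latitude error → 1e-06 × 110574 = 0.110574 m along the meridian.
East–west component at 64.389°: 1e-06° × 110574 × cos 64.389° ≈ 1e-06 × 47796.6 ≈ 0.0477966 m.
The two errors are perpendicular, so the maximum displacement is √(0.110574² + 0.0477966²) ≈ 0.120462 m.

0.120 metres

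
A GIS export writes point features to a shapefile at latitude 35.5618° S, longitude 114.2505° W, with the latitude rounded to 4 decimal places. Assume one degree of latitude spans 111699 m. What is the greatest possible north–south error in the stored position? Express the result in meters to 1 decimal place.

5.6 meters

Rounding to 4 decimal places leaves the latitude within ±5e-05° of the true value.
North–south distance: 5e-05° × 111699 m/° = 5.58495 m.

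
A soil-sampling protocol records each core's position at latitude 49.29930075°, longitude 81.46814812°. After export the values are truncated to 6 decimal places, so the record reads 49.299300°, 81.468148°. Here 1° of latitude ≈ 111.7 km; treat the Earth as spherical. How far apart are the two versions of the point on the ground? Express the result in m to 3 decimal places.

0.084 m

Δlat = 49.29930075 − 49.299300 = +0.00000075°; Δlon = 81.46814812 − 81.468148 = +0.00000012°.
N–S: 0.00000075° × 111700 m/° = 0.083775 m.
East–west at this latitude: 0.00000012° × 111700 × cos 49.2993° ≈ 0.00000012 × 72840.4 = 0.00874085 m.
Distance: √(0.083775² + 0.00874085²) ≈ 0.0842298 m.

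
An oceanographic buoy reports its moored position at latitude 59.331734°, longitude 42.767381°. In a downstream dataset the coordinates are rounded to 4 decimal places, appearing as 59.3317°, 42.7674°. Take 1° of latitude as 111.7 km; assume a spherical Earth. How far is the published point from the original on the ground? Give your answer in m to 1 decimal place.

3.9 m

Δlat = 59.331734 − 59.3317 = +0.000034°; Δlon = 42.767381 − 42.7674 = -0.000019°.
N–S: 0.000034° × 111700 m/° = 3.7978 m.
East–west at this latitude: -0.000019° × 111700 × cos 59.3317° ≈ -0.000019 × 56974.5 = -1.08252 m.
Combined displacement = (3.7978² + 1.08252²)^½ ≈ 3.94907 m.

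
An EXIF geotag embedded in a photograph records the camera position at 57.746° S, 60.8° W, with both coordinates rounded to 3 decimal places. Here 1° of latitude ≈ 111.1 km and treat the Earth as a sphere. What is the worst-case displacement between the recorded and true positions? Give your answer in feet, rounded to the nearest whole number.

Rounding to 3 decimal places leaves each coordinate within ±0.0005° of the true value.
Latitude error → 0.0005 × 111100 = 55.55 m along the meridian.
E–W at 57.746°: 0.0005° × 111100 × cos 57.746° = 0.0005 × 111100 × 0.5337 ≈ 29.6456 m.
The two errors are perpendicular, so the maximum displacement is √(55.55² + 29.6456²) ≈ 62.9656 m.
In feet: 62.9656 m ÷ 0.3048 ≈ 206.58 ft.

207 feet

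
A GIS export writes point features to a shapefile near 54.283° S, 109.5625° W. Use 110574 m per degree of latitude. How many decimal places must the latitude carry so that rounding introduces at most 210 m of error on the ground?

3

One degree of latitude covers 110574 m.
N decimal places → at most half a unit in the last place, 0.5 × 10⁻ᴺ° = 110574/2 × 10⁻ᴺ m.
Need 0.5 × 110574 × 10⁻ᴺ ≤ 210 → 10⁻ᴺ ≤ 3.798e-03, so N ≥ 2.42.
At 2 places the error can reach 553 m, but 3 places keeps it to 55.3 m.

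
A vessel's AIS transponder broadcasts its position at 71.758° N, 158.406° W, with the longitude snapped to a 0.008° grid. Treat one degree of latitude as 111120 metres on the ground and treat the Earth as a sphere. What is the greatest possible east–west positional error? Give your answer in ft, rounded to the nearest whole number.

456 ft

With a 0.008° grid the true value lies within half a step, ±0.008°/2 = ±0.004°, of the stored one.
At latitude 71.758° a degree of longitude spans 111120 m × cos 71.758° = 111120 × 0.3130 ≈ 34784 m.
Maximum E–W displacement: 0.004 × 34784 = 139.136 m.
Converting: 139.136 m × 3.2808 ft/m ≈ 456.48 ft.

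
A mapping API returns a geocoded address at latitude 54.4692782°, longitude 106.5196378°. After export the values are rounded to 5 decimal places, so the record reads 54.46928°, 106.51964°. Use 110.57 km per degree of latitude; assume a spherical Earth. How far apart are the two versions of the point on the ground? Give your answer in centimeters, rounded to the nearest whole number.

24 centimeters

Δlat = 54.4692782 − 54.46928 = -0.0000018°; Δlon = 106.5196378 − 106.51964 = -0.0000022°.
North–south shift: -0.0000018 × 110570 = -0.199026 m.
East–west at this latitude: -0.0000022° × 110570 × cos 54.4693° ≈ -0.0000022 × 64256.6 = -0.141364 m.
Distance: √(0.199026² + 0.141364²) ≈ 0.244121 m.
That is 0.244121 m = 24.412 cm.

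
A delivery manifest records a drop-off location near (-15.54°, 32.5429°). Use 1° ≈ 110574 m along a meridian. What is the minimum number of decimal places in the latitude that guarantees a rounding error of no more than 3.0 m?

5

One degree of latitude covers 110574 m.
N decimal places → at most half a unit in the last place, 0.5 × 10⁻ᴺ° = 110574/2 × 10⁻ᴺ m.
Need 0.5 × 110574 × 10⁻ᴺ ≤ 3.0 → 10⁻ᴺ ≤ 5.426e-05, so N ≥ 4.27.
So 5 decimal places suffice (0.553 m); 4 would allow up to 5.53 m.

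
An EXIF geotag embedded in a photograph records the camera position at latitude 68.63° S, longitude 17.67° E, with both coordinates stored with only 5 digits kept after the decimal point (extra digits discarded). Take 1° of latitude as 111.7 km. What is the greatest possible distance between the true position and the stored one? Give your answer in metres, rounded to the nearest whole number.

1 metres

Truncating at 5 decimal places can drop up to a full unit in the last place, so each coordinate may be off by as much as 1e-05°.
North–south component: 1e-05° × 111700 = 1.117 m.
Longitude error → 1e-05 × 111700 × cos 68.63° = 1e-05 × 111700 × 0.3644 ≈ 0.407023 m.
Combining orthogonally: (1.117² + 0.407023²)^½ ≈ 1.18885 m.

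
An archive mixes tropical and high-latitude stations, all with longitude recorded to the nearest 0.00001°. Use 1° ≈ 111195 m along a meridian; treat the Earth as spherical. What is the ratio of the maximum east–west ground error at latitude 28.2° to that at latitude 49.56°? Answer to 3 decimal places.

Rounding to 5 decimal places leaves the longitude within ±5e-06° of the true value.
At 28.2°: 5e-06° × 111195 × cos 28.2° = 5e-06 × 111195 × 0.8813 ≈ 0.48998 m.
Error at 49.56° = 5e-06° × 111195 × cos 49.56° ≈ 0.55597 × 0.6487 = 0.36063 m.
Ratio: 0.48998 / 0.36063 = cos 28.2° / cos 49.56° ≈ 1.3587.

1.359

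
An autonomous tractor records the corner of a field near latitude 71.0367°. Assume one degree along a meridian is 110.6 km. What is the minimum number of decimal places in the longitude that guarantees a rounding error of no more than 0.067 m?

6 decimal places

At 71.0367° one degree of longitude covers 110600 × cos 71.0367° ≈ 110600 × 0.3250 ≈ 35940.8 m.
Rounding to N decimal places gives at most 0.5 × 10⁻ᴺ degrees of error, i.e. 0.5 × 10⁻ᴺ × 35940.8 m.
Need 0.5 × 35940.8 × 10⁻ᴺ ≤ 0.067 → 10⁻ᴺ ≤ 3.728e-06, so N ≥ 5.43.
So 6 decimal places suffice (0.018 m); 5 would allow up to 0.18 m.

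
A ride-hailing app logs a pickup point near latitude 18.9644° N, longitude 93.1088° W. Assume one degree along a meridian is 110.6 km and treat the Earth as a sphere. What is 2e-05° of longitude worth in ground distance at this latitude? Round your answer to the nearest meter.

2 meters

One degree of longitude here spans 110600 × cos 18.9644° = 110600 × 0.9457 ≈ 104597 m; 2e-05° of that is 2.09193 m.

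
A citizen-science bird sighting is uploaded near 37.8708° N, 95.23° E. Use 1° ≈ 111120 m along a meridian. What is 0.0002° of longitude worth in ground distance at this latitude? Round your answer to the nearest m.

One degree of longitude here spans 111120 × cos 37.8708° = 111120 × 0.7894 ≈ 87717.8 m; 0.0002° of that is 17.5436 m.

18 m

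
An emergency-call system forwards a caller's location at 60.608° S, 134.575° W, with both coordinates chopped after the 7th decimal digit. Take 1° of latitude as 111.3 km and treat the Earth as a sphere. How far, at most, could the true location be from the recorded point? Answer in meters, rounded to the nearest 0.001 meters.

0.012 meters

Truncating at 7 decimal places can drop up to a full unit in the last place, so each coordinate may be off by as much as 1e-07°.
Latitude error → 1e-07 × 111300 = 0.01113 m along the meridian.
E–W at 60.608°: 1e-07° × 111300 × cos 60.608° = 1e-07 × 111300 × 0.4908 ≈ 0.0054624 m.
Combining orthogonally: (0.01113² + 0.0054624²)^½ ≈ 0.0123982 m.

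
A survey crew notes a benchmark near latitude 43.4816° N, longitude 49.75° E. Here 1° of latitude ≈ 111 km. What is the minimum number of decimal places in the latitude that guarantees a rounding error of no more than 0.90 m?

5

One degree of latitude covers 111000 m.
N decimal places → at most half a unit in the last place, 0.5 × 10⁻ᴺ° = 111000/2 × 10⁻ᴺ m.
Setting 55500 × 10⁻ᴺ ≤ 0.90 gives 10ᴺ ≥ 6.167e+04, i.e. N ≥ 4.79.
At 4 places the error can reach 5.55 m, but 5 places keeps it to 0.555 m.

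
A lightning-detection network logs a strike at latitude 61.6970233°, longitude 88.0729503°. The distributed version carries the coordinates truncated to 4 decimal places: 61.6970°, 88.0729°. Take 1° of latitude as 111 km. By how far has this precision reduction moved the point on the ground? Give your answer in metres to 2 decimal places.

3.70 metres

Δlat = 61.6970233 − 61.6970 = +0.0000233°; Δlon = 88.0729503 − 88.0729 = +0.0000503°.
N–S: 0.0000233° × 111000 m/° = 2.5863 m.
East–west at this latitude: 0.0000503° × 111000 × cos 61.697° ≈ 0.0000503 × 52628.9 = 2.64723 m.
Combined displacement = (2.5863² + 2.64723²)^½ ≈ 3.70092 m.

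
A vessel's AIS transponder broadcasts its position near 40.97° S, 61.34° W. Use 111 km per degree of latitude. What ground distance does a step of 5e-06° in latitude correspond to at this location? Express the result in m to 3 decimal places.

Along a meridian 5e-06° is 5e-06 × 111000 = 0.555 m.

0.555 m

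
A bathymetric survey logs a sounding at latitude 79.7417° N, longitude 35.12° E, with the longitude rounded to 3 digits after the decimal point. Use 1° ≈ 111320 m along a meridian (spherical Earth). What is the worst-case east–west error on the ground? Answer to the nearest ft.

Rounding to 3 decimal places leaves the longitude within ±0.0005° of the true value.
One degree of longitude at 79.7417° is 111320 × cos 79.7417° ≈ 111320 × 0.1781 = 19824.5 m.
East–west error: 0.0005° × 19824.5 m/° ≈ 9.91227 m.
In feet: 9.91227 m ÷ 0.3048 ≈ 32.521 ft.

33 ft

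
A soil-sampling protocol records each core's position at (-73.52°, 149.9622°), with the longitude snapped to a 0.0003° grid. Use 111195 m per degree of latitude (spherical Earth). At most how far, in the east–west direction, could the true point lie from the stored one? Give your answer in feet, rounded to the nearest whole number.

16 feet

With a 0.0003° grid the true value lies within half a step, ±0.0003°/2 = ±0.00015°, of the stored one.
At latitude 73.52° a degree of longitude spans 111195 m × cos 73.52° = 111195 × 0.2837 ≈ 31543.9 m.
Maximum E–W displacement: 0.00015 × 31543.9 = 4.73158 m.
Converting: 4.73158 m × 3.2808 ft/m ≈ 15.524 ft.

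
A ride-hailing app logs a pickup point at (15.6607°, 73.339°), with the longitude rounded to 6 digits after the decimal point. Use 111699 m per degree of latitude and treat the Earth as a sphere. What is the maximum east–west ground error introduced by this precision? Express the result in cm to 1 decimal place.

Rounding to 6 decimal places leaves the longitude within ±5e-07° of the true value.
Parallels shrink by cos φ, so at 15.6607° a degree of longitude is 111699 × 0.9629 ≈ 107552 m.
So at most 5e-07° × 107552 ≈ 0.0537762 m east–west.
That is 0.0537762 m = 5.3776 cm.

5.4 cm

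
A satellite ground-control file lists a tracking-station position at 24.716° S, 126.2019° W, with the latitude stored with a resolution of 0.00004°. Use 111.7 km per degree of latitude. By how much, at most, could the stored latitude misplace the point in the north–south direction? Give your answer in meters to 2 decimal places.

With a 0.00004° grid the true value lies within half a step, ±0.00004°/2 = ±2e-05°, of the stored one.
North–south distance: 2e-05° × 111700 m/° = 2.234 m.

2.23 meters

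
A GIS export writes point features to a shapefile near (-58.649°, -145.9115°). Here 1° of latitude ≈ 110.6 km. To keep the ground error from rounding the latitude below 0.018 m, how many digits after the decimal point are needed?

One degree of latitude covers 110600 m.
Rounding to N decimal places gives at most 0.5 × 10⁻ᴺ degrees of error, i.e. 0.5 × 10⁻ᴺ × 110600 m.
Need 0.5 × 110600 × 10⁻ᴺ ≤ 0.018 → 10⁻ᴺ ≤ 3.255e-07, so N ≥ 6.49.
At 6 places the error can reach 0.0553 m, but 7 places keeps it to 0.00553 m.

7 decimal places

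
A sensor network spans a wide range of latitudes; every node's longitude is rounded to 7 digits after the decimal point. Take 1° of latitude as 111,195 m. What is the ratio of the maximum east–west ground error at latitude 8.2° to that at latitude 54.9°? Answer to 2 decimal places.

Rounding to 7 decimal places leaves the longitude within ±5e-08° of the true value.
Error at 8.2° = 5e-08° × 111195 × cos 8.2° ≈ 0.0055597 × 0.9898 = 0.0055029 m.
Error at 54.9° = 5e-08° × 111195 × cos 54.9° ≈ 0.0055597 × 0.5750 = 0.0031969 m.
The ratio reduces to cos 8.2° / cos 54.9° = 0.9898/0.5750 ≈ 1.7213.

1.72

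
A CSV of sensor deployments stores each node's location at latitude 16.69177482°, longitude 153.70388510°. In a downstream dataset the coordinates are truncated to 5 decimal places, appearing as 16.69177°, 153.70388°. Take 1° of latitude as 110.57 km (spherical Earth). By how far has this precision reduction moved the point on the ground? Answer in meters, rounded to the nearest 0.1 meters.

0.8 meters

Δlat = 16.69177482 − 16.69177 = +0.00000482°; Δlon = 153.70388510 − 153.70388 = +0.00000510°.
North–south shift: 0.00000482 × 110570 = 0.532947 m.
East–west at this latitude: 0.00000510° × 110570 × cos 16.6918° ≈ 0.00000510 × 105911 = 0.540146 m.
Distance: √(0.532947² + 0.540146²) ≈ 0.758809 m.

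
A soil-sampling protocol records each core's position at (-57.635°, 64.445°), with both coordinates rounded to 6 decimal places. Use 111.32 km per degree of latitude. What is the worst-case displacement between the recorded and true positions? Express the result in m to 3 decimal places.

Rounding to 6 decimal places leaves each coordinate within ±5e-07° of the true value.
North–south component: 5e-07° × 111320 = 0.05566 m.
East–west component at 57.635°: 5e-07° × 111320 × cos 57.635° ≈ 5e-07 × 59590.8 ≈ 0.0297954 m.
Combining orthogonally: (0.05566² + 0.0297954²)^½ ≈ 0.0631332 m.

0.063 m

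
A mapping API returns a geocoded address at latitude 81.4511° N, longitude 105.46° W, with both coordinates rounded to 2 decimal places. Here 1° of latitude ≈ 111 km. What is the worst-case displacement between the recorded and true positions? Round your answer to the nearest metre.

Rounding to 2 decimal places leaves each coordinate within ±0.005° of the true value.
N–S: 0.005° × 111000 m/° = 555 m.
Longitude error → 0.005 × 111000 × cos 81.4511° = 0.005 × 111000 × 0.1487 ≈ 82.5027 m.
Combining orthogonally: (555² + 82.5027²)^½ ≈ 561.099 m.

561 metres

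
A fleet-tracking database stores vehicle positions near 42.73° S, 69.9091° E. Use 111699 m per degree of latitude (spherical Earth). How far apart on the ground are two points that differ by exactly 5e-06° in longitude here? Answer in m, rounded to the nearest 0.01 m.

0.41 m

One degree of longitude here spans 111699 × cos 42.73° = 111699 × 0.7346 ≈ 82049.6 m; 5e-06° of that is 0.410248 m.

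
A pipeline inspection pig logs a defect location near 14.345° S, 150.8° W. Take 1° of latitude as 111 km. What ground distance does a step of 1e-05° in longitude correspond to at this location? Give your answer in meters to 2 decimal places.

At 14.345° a degree of longitude is 111000 × cos 14.345° ≈ 107539 m, so 1e-05° corresponds to 1.07539 m.

1.08 meters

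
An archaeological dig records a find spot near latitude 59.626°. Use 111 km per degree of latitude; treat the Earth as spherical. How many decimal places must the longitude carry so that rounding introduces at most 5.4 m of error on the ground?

4 decimal places

At 59.626° one degree of longitude covers 111000 × cos 59.626° ≈ 111000 × 0.5056 ≈ 56126.3 m.
N decimal places → at most half a unit in the last place, 0.5 × 10⁻ᴺ° = 56126.3/2 × 10⁻ᴺ m.
Need 0.5 × 56126.3 × 10⁻ᴺ ≤ 5.4 → 10⁻ᴺ ≤ 1.924e-04, so N ≥ 3.72.
At 3 places the error can reach 28.1 m, but 4 places keeps it to 2.81 m.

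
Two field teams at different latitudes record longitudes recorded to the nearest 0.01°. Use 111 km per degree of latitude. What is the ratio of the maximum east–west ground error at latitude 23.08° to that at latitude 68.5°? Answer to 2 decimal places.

2.51

Rounding to 2 decimal places leaves the longitude within ±0.005° of the true value.
At 23.08°: 0.005° × 111000 × cos 23.08° = 0.005 × 111000 × 0.9200 ≈ 510.58 m.
At 68.5°: 0.005° × 111000 × cos 68.5° = 0.005 × 111000 × 0.3665 ≈ 203.41 m.
The ratio reduces to cos 23.08° / cos 68.5° = 0.9200/0.3665 ≈ 2.5101.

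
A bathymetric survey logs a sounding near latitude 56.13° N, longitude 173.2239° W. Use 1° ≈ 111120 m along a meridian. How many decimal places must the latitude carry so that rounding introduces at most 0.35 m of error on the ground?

One degree of latitude covers 111120 m.
With N decimal places the half-ulp bound is 0.5·10⁻ᴺ°, or 0.5·10⁻ᴺ × 111120 m on the ground.
Need 0.5 × 111120 × 10⁻ᴺ ≤ 0.35 → 10⁻ᴺ ≤ 6.299e-06, so N ≥ 5.20.
N = 5 would give 0.556 m (too coarse); N = 6 gives 0.0556 m ≤ 0.35 m.

6 decimal places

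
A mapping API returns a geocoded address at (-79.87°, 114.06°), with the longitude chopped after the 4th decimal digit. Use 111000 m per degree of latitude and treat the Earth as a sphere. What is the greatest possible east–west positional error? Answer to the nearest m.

Truncating at 4 decimal places can drop up to a full unit in the last place, so the longitude may be off by as much as 0.0001°.
Parallels shrink by cos φ, so at 79.87° a degree of longitude is 111000 × 0.1759 ≈ 19522.9 m.
East–west error: 0.0001° × 19522.9 m/° ≈ 1.95229 m.

2 m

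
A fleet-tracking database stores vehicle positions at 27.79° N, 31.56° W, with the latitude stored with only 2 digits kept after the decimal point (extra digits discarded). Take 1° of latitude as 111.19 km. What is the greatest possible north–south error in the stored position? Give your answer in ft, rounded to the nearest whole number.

3648 ft

Truncating at 2 decimal places can drop up to a full unit in the last place, so the latitude may be off by as much as 0.01°.
Along the meridian that is 0.01° × 111190 m/° = 1111.9 m.
In feet: 1111.9 m ÷ 0.3048 ≈ 3648 ft.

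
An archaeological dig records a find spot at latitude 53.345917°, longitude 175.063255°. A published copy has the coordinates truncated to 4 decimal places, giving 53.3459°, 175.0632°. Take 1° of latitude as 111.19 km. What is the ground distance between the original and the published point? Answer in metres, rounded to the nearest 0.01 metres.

4.11 metres

Δlat = 53.345917 − 53.3459 = +0.000017°; Δlon = 175.063255 − 175.0632 = +0.000055°.
N–S: 0.000017° × 111190 m/° = 1.89023 m.
E–W at 53.3459°: 0.000055° × 111190 × cos 53.3459° = 0.000055 × 111190 × 0.5970 ≈ 3.65082 m.
Hypotenuse of the two orthogonal shifts: √(1.89023² + 3.65082²) = 4.11114 m.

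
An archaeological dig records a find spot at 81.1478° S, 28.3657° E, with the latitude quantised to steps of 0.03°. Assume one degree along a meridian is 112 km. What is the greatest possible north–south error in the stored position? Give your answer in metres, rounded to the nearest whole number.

1680 metres

With a 0.03° grid the true value lies within half a step, ±0.03°/2 = ±0.015°, of the stored one.
So the N–S error is at most 0.015 × 112000 = 1680 m.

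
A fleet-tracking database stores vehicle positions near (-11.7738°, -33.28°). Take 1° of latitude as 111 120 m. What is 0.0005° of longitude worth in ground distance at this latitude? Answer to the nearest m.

0.0005° of longitude at 11.7738° is 0.0005 × 111120 × cos 11.7738° ≈ 0.0005 × 108782 = 54.3911 m.

54 m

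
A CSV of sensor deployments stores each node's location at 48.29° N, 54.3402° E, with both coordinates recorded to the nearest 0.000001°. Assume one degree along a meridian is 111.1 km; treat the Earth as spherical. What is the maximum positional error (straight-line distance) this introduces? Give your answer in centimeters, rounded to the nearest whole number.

7 centimeters

Rounding to 6 decimal places leaves each coordinate within ±5e-07° of the true value.
N–S: 5e-07° × 111100 m/° = 0.05555 m.
Longitude error → 5e-07 × 111100 × cos 48.29° = 5e-07 × 111100 × 0.6654 ≈ 0.0369608 m.
The two errors are perpendicular, so the maximum displacement is √(0.05555² + 0.0369608²) ≈ 0.0667226 m.
That is 0.0667226 m = 6.6723 cm.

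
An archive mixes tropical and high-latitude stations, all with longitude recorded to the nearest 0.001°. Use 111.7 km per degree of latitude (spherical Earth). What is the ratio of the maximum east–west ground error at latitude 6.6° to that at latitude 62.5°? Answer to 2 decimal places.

Rounding to 3 decimal places leaves the longitude within ±0.0005° of the true value.
At 6.6°: 0.0005° × 111700 × cos 6.6° = 0.0005 × 111700 × 0.9934 ≈ 55.48 m.
Error at 62.5° = 0.0005° × 111700 × cos 62.5° ≈ 55.85 × 0.4617 = 25.789 m.
Ratio: 55.48 / 25.789 = cos 6.6° / cos 62.5° ≈ 2.1513.

2.15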